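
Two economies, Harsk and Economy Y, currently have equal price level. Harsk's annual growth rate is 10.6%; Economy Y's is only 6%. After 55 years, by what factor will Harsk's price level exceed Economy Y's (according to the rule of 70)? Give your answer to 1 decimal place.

Rate gap = 10.6% − 6% = 4.6 points.
The ratio doubles every 70/4.6 ≈ 15.22 years.
55/15.22 ≈ 3.61 doublings → ratio ≈ 2^3.61 ≈ 12.2.

around 12.2 times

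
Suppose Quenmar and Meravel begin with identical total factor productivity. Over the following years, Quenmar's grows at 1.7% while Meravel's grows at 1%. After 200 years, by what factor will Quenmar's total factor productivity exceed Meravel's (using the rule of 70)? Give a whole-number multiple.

around 4 times

Quenmar pulls ahead at 0.7 pp per year, so the ratio doubles every 70/0.7 ≈ 100.00 years.
In 200 years that's 2.00 doublings: 2^2.00 ≈ 4.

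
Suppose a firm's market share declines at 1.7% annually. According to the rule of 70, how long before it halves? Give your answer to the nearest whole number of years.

≈ 41 years

Falling at 1.7%, it halves about every 70/1.7 = 41.18 years.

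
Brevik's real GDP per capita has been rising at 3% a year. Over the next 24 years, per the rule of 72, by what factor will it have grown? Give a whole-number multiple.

around 2 times

72/3 ≈ 24.00 years per doubling.
24 years fits 1 doubling: 2^1 = 2.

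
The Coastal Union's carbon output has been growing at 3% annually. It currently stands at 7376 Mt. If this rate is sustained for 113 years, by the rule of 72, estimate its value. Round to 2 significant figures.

around 190000 Mt

It doubles every 72/3 ≈ 24.00 years, so 113 years is 4.71 doublings.
2^4.71 ≈ 26.17; 7376 × 26.17 ≈ 190000 Mt.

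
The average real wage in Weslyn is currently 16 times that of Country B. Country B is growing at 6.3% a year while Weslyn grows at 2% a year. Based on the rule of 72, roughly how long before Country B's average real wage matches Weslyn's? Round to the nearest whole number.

What matters is the difference: 4.3 pp.
Rule of 72 on the gap: the ratio halves every 72/4.3 ≈ 16.74 years.
A 16 times gap closes after 4 halvings: 4 × 16.74 ≈ 67 years.

67 years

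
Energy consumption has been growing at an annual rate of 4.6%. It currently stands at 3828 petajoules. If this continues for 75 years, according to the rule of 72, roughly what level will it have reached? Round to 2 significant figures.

approximately 110000 petajoules

It doubles every 72/4.6 ≈ 15.65 years, so 75 years is 4.79 doublings.
2^4.79 ≈ 27.67; 3828 × 27.67 ≈ 110000 petajoules.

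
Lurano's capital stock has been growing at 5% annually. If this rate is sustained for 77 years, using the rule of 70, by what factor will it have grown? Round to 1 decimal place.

Doubling time ≈ 70/5 = 14.00 years.
77 years / 14.00 ≈ 5.50 doublings → factor 2^5.50 ≈ 45.3.

around 45.3 times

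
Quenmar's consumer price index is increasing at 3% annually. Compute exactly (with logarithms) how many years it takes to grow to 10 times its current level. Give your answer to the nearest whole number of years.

78 years

t = ln(10) / ln(1 + 0.03) = 2.3026 / 0.029559 ≈ 77.90.
≈ 78 years.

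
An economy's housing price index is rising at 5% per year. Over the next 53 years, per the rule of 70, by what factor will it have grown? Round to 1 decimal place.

Doubling time ≈ 70/5 = 14.00 years.
53 years / 14.00 ≈ 3.79 doublings → factor 2^3.79 ≈ 13.8.

approximately 13.8 times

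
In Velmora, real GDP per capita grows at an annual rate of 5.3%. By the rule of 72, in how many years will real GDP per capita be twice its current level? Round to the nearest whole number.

Doubling time ≈ 72 / 5.3 = 13.58 years.

around 14 years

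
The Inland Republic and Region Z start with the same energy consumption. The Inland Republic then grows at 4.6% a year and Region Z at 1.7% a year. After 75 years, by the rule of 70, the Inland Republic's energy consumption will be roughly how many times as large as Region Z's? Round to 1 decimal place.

the Inland Republic pulls ahead at 2.9 pp per year, so the ratio doubles every 70/2.9 ≈ 24.14 years.
In 75 years that's 3.11 doublings: 2^3.11 ≈ 8.6.

≈ 8.6 times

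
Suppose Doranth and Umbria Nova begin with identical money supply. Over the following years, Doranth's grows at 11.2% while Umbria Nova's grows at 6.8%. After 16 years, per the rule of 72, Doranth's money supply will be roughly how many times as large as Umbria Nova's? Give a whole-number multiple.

Rate gap = 11.2% − 6.8% = 4.4 points.
The ratio doubles every 72/4.4 ≈ 16.36 years.
16/16.36 ≈ 0.98 doublings → ratio ≈ 2^0.98 ≈ 2.

around 2 times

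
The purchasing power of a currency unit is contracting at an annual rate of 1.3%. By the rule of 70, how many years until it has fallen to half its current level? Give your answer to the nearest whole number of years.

Halving time ≈ 70 / 1.3 = 53.85 → 54 years.

approximately 54 years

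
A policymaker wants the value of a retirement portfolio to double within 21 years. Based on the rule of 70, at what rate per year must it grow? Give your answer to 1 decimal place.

3.3% per year

70 / 21 ≈ 3.33, so about 3.3% per year.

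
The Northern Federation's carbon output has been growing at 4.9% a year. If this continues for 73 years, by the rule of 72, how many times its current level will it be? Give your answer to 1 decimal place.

Doubles every ≈ 14.69 years (72/4.9).
73 years is 4.97 doublings; 2^4.97 ≈ 31.3×.

about 31.3 times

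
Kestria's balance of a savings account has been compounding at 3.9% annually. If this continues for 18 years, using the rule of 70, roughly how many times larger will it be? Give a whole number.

70/3.9 ≈ 17.95 years per doubling.
18 years fits 1 doubling: 2^1 = 2.

roughly 2 times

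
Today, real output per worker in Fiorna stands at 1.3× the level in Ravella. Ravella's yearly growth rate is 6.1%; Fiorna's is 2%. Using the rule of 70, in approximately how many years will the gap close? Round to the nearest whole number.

The growth-rate gap is 6.1% − 2% = 4.1 percentage points.
So the ratio between them halves every 70/4.1 ≈ 17.07 years.
A 1.3× gap takes log₂(1.3) ≈ 0.38 halvings to close: 0.38 × 17.07 ≈ 6 years.

about 6 years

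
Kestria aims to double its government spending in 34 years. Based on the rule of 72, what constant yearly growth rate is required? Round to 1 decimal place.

2.1%

72 / 34 ≈ 2.12, so about 2.1% per year.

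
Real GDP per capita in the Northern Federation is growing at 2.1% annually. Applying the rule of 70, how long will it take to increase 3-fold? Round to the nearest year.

One doubling takes 70/2.1 = 33.33 years.
Reaching 3× takes log₂(3) ≈ 1.58 doublings.
1.58 × 33.33 ≈ 53 years.

roughly 53 years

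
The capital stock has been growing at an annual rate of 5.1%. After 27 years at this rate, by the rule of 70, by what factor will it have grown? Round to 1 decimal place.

Doubling time ≈ 70/5.1 = 13.73 years.
27 years / 13.73 ≈ 1.97 doublings → factor 2^1.97 ≈ 3.9.

approximately 3.9 times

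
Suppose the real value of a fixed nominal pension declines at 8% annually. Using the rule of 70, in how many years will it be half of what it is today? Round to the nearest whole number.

The rule works in reverse for decay: 70/8 ≈ 8.75 years to halve.

about 9 years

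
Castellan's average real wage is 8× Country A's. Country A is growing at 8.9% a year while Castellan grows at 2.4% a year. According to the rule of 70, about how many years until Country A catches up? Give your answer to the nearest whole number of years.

Country A gains on Castellan at 8.9% − 2.4% = 6.5 points a year.
At that relative rate the gap halves every 70/6.5 ≈ 10.77 years.
An 8× gap closes after 3 halvings: 3 × 10.77 ≈ 32 years.

32 years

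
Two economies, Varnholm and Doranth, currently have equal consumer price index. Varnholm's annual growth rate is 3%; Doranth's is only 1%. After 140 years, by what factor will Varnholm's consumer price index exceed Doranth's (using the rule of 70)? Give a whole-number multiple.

approximately 16 times

Varnholm pulls ahead at 2 pp per year, so the ratio doubles every 70/2 ≈ 35.00 years.
In 140 years that's 4.00 doublings: 2^4.00 ≈ 16.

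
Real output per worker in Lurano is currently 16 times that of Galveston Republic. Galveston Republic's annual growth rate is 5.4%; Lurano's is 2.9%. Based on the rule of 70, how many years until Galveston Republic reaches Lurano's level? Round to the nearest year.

What matters is the difference: 2.5 pp.
Rule of 70 on the gap: the ratio halves every 70/2.5 ≈ 28.00 years.
A 16 times gap closes after 4 halvings: 4 × 28.00 ≈ 112 years.

around 112 years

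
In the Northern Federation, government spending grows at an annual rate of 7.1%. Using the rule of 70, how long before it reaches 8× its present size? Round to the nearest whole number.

around 30 years

Doubling time ≈ 70/7.1 = 9.86 years.
8× is 3 doublings, so 3 × 9.86 ≈ 30 years.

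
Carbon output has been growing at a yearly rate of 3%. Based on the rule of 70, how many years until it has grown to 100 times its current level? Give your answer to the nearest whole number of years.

around 155 years

Doubling time ≈ 70/3 = 23.33 years.
100× is log₂ 100 ≈ 6.64 doublings, so ≈ 6.64 × 23.33 = 155 years.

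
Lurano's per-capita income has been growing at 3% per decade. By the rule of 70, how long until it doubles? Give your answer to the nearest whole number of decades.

Doubling time ≈ 70 / 3 = 23.33 decades.

23 decades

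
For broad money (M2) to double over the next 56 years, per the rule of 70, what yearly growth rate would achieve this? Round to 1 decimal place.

70 / 56 ≈ 1.25, so about 1.3% per year.

about 1.3%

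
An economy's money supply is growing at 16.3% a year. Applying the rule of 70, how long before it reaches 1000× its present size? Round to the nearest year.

approximately 43 years

Doubling time ≈ 70/16.3 = 4.29 years.
Reaching 1000× takes log₂(1000) ≈ 9.97 doublings.
9.97 × 4.29 ≈ 43 years.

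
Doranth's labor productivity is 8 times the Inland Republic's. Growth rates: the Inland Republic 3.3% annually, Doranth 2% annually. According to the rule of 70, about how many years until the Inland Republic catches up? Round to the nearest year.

162 years

What matters is the difference: 1.3 pp.
Rule of 70 on the gap: the ratio halves every 70/1.3 ≈ 53.85 years.
An 8 times gap closes after 3 halvings: 3 × 53.85 ≈ 162 years.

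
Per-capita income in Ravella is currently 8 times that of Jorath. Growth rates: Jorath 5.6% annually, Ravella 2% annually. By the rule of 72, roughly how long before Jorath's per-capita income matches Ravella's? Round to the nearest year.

60 years

What matters is the difference: 3.6 pp.
Rule of 72 on the gap: the ratio halves every 72/3.6 ≈ 20.00 years.
An 8 times gap closes after 3 halvings: 3 × 20.00 ≈ 60 years.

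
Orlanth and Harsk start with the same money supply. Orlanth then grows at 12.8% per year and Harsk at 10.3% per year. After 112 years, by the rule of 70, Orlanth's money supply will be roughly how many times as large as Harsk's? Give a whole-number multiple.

Only the 2.5-point difference matters.
70/2.5 ≈ 28.00 years per doubling of the ratio; 112 years gives 4.00 doublings, so ≈ 16×.

roughly 16 times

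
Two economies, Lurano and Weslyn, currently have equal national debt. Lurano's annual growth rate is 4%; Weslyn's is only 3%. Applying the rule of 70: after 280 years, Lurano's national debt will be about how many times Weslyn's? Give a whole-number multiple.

approximately 16 times

Lurano pulls ahead at 1 pp per year, so the ratio doubles every 70/1 ≈ 70.00 years.
In 280 years that's 4.00 doublings: 2^4.00 ≈ 16.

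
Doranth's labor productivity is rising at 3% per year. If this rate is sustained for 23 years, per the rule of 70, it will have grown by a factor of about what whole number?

Doubling time ≈ 70/3 = 23.33 years.
23/23.33 ≈ 1 doubling, so about 2^1 = 2×.

around 2 times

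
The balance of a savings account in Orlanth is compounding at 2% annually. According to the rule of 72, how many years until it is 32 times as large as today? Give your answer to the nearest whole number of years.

Doubling time ≈ 72/2 = 36.00 years.
Getting to 32× needs 5 doublings: 5 × 36.00 ≈ 180 years.

around 180 years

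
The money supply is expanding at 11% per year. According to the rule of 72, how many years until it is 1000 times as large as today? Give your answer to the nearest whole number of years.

≈ 65 years

Doubling time ≈ 72/11 = 6.55 years.
Reaching 1000× takes log₂(1000) ≈ 9.97 doublings.
9.97 × 6.55 ≈ 65 years.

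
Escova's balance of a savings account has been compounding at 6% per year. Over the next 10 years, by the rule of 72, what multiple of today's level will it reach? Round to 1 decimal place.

Doubling time ≈ 72/6 = 12.00 years.
10 years / 12.00 ≈ 0.83 doublings → factor 2^0.83 ≈ 1.8.

about 1.8 times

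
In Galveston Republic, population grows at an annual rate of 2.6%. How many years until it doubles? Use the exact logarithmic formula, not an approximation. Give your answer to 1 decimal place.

t = ln(2) / ln(1 + 0.026) = 0.6931 / 0.025668 ≈ 27.00.

27.0 years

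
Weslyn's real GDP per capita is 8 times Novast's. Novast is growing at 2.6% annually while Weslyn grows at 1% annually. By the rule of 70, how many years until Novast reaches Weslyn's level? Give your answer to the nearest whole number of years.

What matters is the difference: 1.6 pp.
Rule of 70 on the gap: the ratio halves every 70/1.6 ≈ 43.75 years.
An 8 times gap closes after 3 halvings: 3 × 43.75 ≈ 131 years.

131 years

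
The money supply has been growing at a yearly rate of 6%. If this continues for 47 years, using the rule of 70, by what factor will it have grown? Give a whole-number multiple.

about 16 times

Doubling time ≈ 70/6 = 11.67 years.
47/11.67 ≈ 4 doublings, so about 2^4 = 16×.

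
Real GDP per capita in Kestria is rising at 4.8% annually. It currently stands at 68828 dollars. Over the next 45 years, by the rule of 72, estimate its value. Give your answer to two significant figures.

550000 dollars

It doubles every 72/4.8 ≈ 15.00 years, so 45 years is 3.00 doublings.
2^3.00 ≈ 8.00; 68828 × 8.00 ≈ 550000 dollars.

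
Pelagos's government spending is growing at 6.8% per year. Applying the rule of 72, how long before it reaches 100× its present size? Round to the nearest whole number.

One doubling takes 72/6.8 = 10.59 years.
Reaching 100× takes log₂(100) ≈ 6.64 doublings.
6.64 × 10.59 ≈ 70 years.

≈ 70 years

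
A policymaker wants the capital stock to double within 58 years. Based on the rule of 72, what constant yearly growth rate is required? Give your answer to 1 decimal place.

roughly 1.2% per year

72 / 58 ≈ 1.24, so about 1.2% per year.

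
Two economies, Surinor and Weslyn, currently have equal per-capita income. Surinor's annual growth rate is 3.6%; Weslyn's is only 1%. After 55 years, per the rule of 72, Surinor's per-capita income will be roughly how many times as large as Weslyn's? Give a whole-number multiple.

roughly 4 times

Rate gap = 3.6% − 1% = 2.6 points.
The ratio doubles every 72/2.6 ≈ 27.69 years.
55/27.69 ≈ 1.99 doublings → ratio ≈ 2^1.99 ≈ 4.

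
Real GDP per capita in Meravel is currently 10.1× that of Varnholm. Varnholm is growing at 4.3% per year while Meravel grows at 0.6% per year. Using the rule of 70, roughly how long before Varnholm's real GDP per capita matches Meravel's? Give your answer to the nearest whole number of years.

What matters is the difference: 3.7 pp.
Rule of 70 on the gap: the ratio halves every 70/3.7 ≈ 18.92 years.
A 10.1× gap takes log₂(10.1) ≈ 3.34 halvings to close: 3.34 × 18.92 ≈ 63 years.

≈ 63 years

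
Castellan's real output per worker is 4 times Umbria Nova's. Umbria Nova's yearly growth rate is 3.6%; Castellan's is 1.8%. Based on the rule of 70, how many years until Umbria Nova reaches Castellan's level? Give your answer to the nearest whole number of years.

The growth-rate gap is 3.6% − 1.8% = 1.8 percentage points.
So the ratio between them halves every 70/1.8 ≈ 38.89 years.
A 4 times gap closes after 2 halvings: 2 × 38.89 ≈ 78 years.

≈ 78 years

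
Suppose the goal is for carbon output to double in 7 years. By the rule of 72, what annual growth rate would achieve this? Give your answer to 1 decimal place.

approximately 10.3% a year

72 / 7 ≈ 10.29, so about 10.3% a year.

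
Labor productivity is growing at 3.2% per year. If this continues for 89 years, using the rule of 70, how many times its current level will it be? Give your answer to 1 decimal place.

Doubling time ≈ 70/3.2 = 21.88 years.
89 years / 21.88 ≈ 4.07 doublings → factor 2^4.07 ≈ 16.8.

roughly 16.8 times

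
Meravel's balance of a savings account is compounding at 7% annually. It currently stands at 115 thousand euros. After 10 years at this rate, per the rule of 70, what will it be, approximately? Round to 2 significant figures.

It doubles every 70/7 ≈ 10.00 years, so 10 years is 1.00 doublings.
2^1.00 ≈ 2.00; 115 × 2.00 ≈ 230 thousand euros.

about 230 thousand euros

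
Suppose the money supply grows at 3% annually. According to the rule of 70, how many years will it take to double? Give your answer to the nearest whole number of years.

≈ 23 years

70/3 ≈ 23.33, so it doubles roughly every 23 years.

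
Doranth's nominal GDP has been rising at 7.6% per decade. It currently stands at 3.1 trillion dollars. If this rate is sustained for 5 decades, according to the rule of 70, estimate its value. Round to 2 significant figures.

4.5 trillion dollars

It doubles every 70/7.6 ≈ 9.21 decades, so 5 decades is 0.54 doublings.
2^0.54 ≈ 1.45; 3.1 × 1.45 ≈ 4.5 trillion dollars.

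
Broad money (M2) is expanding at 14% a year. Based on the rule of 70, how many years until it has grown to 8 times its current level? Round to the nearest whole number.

Doubling time ≈ 70/14 = 5.00 years.
8 = 2^3, so 3 doublings → 15 years.

roughly 15 years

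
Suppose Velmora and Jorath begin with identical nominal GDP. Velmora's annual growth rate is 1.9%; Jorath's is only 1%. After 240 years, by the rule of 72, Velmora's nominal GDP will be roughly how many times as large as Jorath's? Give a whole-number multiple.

Only the 0.9-point difference matters.
72/0.9 ≈ 80.00 years per doubling of the ratio; 240 years gives 3.00 doublings, so ≈ 8×.

around 8 times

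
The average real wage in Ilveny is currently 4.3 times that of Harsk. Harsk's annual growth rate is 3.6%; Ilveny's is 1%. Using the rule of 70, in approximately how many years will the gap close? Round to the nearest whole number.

Harsk gains on Ilveny at 3.6% − 1% = 2.6 points a year.
At that relative rate the gap halves every 70/2.6 ≈ 26.92 years.
A 4.3 times gap takes log₂(4.3) ≈ 2.10 halvings to close: 2.10 × 26.92 ≈ 57 years.

≈ 57 years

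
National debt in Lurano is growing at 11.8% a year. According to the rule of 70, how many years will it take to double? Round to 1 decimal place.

roughly 5.9 years

70/11.8 ≈ 5.93, so it doubles roughly every 5.9 years.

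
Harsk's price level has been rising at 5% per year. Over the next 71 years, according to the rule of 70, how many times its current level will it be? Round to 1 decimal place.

approximately 33.6 times

Doubles every ≈ 14.00 years (70/5).
71 years is 5.07 doublings; 2^5.07 ≈ 33.6×.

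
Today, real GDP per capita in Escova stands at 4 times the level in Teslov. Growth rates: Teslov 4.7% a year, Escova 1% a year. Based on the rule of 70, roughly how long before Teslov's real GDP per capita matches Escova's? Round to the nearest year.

What matters is the difference: 3.7 pp.
Rule of 70 on the gap: the ratio halves every 70/3.7 ≈ 18.92 years.
A 4 times gap closes after 2 halvings: 2 × 18.92 ≈ 38 years.

around 38 years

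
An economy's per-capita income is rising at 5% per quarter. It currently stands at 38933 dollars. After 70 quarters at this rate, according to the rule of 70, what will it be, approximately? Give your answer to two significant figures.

approximately 1200000 dollars

It doubles every 70/5 ≈ 14.00 quarters, so 70 quarters is 5.00 doublings.
2^5.00 ≈ 32.00; 38933 × 32.00 ≈ 1200000 dollars.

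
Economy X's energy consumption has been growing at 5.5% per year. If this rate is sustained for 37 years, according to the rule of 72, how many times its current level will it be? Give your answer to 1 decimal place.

Doubles every ≈ 13.09 years (72/5.5).
37 years is 2.83 doublings; 2^2.83 ≈ 7.1×.

7.1 times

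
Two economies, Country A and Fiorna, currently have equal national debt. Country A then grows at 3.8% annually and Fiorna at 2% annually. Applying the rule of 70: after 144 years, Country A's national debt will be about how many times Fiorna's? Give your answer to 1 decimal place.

Only the 1.8-point difference matters.
70/1.8 ≈ 38.89 years per doubling of the ratio; 144 years gives 3.70 doublings, so ≈ 13.0×.

roughly 13.0 times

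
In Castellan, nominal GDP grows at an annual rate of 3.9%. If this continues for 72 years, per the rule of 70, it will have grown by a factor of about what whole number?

16 times

Doubling time ≈ 70/3.9 = 17.95 years.
72/17.95 ≈ 4 doublings, so about 2^4 = 16×.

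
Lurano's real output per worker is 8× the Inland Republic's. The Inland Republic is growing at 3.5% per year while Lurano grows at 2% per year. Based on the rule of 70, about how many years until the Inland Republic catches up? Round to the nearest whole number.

The growth-rate gap is 3.5% − 2% = 1.5 percentage points.
So the ratio between them halves every 70/1.5 ≈ 46.67 years.
An 8× gap closes after 3 halvings: 3 × 46.67 ≈ 140 years.

about 140 years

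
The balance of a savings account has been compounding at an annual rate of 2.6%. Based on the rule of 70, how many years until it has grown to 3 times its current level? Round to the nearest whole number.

Doubling time ≈ 70/2.6 = 26.92 years.
3× is log₂ 3 ≈ 1.58 doublings, so ≈ 1.58 × 26.92 = 43 years.

about 43 years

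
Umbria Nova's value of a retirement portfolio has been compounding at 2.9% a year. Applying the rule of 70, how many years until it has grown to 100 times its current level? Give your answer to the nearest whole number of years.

≈ 160 years

Doubling time ≈ 70/2.9 = 24.14 years.
100× is log₂ 100 ≈ 6.64 doublings, so ≈ 6.64 × 24.14 = 160 years.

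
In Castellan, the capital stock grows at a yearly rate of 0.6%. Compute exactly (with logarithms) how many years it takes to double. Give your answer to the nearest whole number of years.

t = ln(2) / ln(1 + 0.006) = 0.6931 / 0.005982 ≈ 115.86.
≈ 116 years.

116 years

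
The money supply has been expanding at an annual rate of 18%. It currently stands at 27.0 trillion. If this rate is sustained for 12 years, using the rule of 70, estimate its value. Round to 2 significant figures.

It doubles every 70/18 ≈ 3.89 years, so 12 years is 3.08 doublings.
2^3.08 ≈ 8.46; 27.0 × 8.46 ≈ 230 trillion.

approximately 230 trillion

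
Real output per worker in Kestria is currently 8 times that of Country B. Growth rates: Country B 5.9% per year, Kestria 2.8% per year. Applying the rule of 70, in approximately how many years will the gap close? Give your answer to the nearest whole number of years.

around 68 years

What matters is the difference: 3.1 pp.
Rule of 70 on the gap: the ratio halves every 70/3.1 ≈ 22.58 years.
An 8 times gap closes after 3 halvings: 3 × 22.58 ≈ 68 years.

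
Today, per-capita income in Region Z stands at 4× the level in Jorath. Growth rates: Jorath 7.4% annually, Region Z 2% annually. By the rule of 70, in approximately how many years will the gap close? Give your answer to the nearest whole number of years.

Jorath gains on Region Z at 7.4% − 2% = 5.4 points a year.
At that relative rate the gap halves every 70/5.4 ≈ 12.96 years.
A 4× gap closes after 2 halvings: 2 × 12.96 ≈ 26 years.

26 years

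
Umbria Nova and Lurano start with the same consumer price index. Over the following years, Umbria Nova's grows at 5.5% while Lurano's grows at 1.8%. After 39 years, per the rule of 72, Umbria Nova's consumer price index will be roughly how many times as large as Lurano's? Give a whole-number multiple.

≈ 4 times

Rate gap = 5.5% − 1.8% = 3.7 points.
The ratio doubles every 72/3.7 ≈ 19.46 years.
39/19.46 ≈ 2.00 doublings → ratio ≈ 2^2.00 ≈ 4.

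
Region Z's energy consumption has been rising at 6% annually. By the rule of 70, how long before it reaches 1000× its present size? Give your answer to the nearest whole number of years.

roughly 116 years

One doubling takes 70/6 = 11.67 years.
Reaching 1000× takes log₂(1000) ≈ 9.97 doublings.
9.97 × 11.67 ≈ 116 years.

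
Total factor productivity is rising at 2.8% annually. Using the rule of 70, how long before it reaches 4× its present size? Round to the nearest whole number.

≈ 50 years

At 2.8% it doubles every 70/2.8 ≈ 25.00 years.
Getting to 4× needs 2 doublings: 2 × 25.00 ≈ 50 years.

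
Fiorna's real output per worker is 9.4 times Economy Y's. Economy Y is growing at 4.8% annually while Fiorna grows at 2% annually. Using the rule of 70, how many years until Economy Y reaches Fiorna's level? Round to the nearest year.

≈ 81 years

The growth-rate gap is 4.8% − 2% = 2.8 percentage points.
So the ratio between them halves every 70/2.8 ≈ 25.00 years.
A 9.4 times gap takes log₂(9.4) ≈ 3.23 halvings to close: 3.23 × 25.00 ≈ 81 years.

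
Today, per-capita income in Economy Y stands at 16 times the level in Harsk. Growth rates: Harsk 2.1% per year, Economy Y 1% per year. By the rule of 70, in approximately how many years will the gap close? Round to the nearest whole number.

≈ 255 years

The growth-rate gap is 2.1% − 1% = 1.1 percentage points.
So the ratio between them halves every 70/1.1 ≈ 63.64 years.
A 16 times gap closes after 4 halvings: 4 × 63.64 ≈ 255 years.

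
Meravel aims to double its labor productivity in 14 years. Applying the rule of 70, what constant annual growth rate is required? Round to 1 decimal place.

≈ 5.0% annually

70 / 14 ≈ 5.00, so about 5.0% annually.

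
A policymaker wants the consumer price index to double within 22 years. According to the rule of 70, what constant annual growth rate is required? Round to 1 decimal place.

about 3.2%

70 / 22 ≈ 3.18, so about 3.2% annually.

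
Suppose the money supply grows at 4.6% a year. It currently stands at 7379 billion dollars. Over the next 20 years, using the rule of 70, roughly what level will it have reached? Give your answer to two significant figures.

18000 billion dollars

Doubling time ≈ 70/4.6 = 15.22 years.
20 years is 20/15.22 ≈ 1.31 doublings, a factor of 2^1.31 ≈ 2.48.
7379 × 2.48 ≈ 18000 billion dollars.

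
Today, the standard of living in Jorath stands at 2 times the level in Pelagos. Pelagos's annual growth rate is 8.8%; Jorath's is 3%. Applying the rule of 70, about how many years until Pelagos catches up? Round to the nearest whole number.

about 12 years

What matters is the difference: 5.8 pp.
Rule of 70 on the gap: the ratio halves every 70/5.8 ≈ 12.07 years.
A 2 times gap closes after 1 halving: 1 × 12.07 ≈ 12 years.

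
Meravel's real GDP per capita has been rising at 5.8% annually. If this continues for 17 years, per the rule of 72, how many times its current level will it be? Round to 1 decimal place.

Doubling time ≈ 72/5.8 = 12.41 years.
17 years / 12.41 ≈ 1.37 doublings → factor 2^1.37 ≈ 2.6.

2.6 times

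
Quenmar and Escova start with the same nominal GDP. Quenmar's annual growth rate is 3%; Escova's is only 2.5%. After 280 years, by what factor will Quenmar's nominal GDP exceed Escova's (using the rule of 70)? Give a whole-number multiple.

Rate gap = 3% − 2.5% = 0.5 points.
The ratio doubles every 70/0.5 ≈ 140.00 years.
280/140.00 ≈ 2.00 doublings → ratio ≈ 2^2.00 ≈ 4.

about 4 times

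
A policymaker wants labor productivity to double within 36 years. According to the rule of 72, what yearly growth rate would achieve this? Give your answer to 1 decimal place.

72 / 36 ≈ 2.00, so about 2.0% per year.

approximately 2.0%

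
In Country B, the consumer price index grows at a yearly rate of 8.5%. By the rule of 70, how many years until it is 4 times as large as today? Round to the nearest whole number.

approximately 16 years

Doubling time ≈ 70/8.5 = 8.24 years.
4 = 2^2, so 2 doublings → 16 years.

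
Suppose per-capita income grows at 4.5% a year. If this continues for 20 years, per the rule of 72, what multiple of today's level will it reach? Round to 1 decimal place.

about 2.4 times

Doubling time ≈ 72/4.5 = 16.00 years.
20 years / 16.00 ≈ 1.25 doublings → factor 2^1.25 ≈ 2.4.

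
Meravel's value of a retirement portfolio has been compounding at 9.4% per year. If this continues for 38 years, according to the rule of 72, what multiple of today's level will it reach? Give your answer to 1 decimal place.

Doubles every ≈ 7.66 years (72/9.4).
38 years is 4.96 doublings; 2^4.96 ≈ 31.1×.

around 31.1 times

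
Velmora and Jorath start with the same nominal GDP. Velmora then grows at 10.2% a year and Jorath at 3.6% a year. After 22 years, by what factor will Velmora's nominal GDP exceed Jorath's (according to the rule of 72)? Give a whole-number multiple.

about 4 times

Velmora pulls ahead at 6.6 pp per year, so the ratio doubles every 72/6.6 ≈ 10.91 years.
In 22 years that's 2.02 doublings: 2^2.02 ≈ 4.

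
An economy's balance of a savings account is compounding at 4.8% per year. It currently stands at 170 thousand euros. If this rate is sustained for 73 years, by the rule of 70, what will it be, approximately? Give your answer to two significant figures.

5500 thousand euros

Doubling time ≈ 70/4.8 = 14.58 years.
73 years is 73/14.58 ≈ 5.01 doublings, a factor of 2^5.01 ≈ 32.22.
170 × 32.22 ≈ 5500 thousand euros.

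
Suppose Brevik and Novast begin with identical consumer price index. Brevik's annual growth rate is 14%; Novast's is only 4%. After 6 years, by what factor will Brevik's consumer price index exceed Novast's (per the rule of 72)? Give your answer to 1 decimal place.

Rate gap = 14% − 4% = 10 points.
The ratio doubles every 72/10 ≈ 7.20 years.
6/7.20 ≈ 0.83 doublings → ratio ≈ 2^0.83 ≈ 1.8.

about 1.8 times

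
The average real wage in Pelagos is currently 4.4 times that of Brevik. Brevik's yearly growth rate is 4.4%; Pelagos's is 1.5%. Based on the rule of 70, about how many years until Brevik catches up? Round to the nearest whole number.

Brevik gains on Pelagos at 4.4% − 1.5% = 2.9 points a year.
At that relative rate the gap halves every 70/2.9 ≈ 24.14 years.
A 4.4 times gap takes log₂(4.4) ≈ 2.14 halvings to close: 2.14 × 24.14 ≈ 52 years.

approximately 52 years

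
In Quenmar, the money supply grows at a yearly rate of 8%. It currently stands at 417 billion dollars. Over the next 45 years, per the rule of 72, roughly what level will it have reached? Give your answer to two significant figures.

It doubles every 72/8 ≈ 9.00 years, so 45 years is 5.00 doublings.
2^5.00 ≈ 32.00; 417 × 32.00 ≈ 13000 billion dollars.

13000 billion dollars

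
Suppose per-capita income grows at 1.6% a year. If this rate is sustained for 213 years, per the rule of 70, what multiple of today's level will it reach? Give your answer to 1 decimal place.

Doubling time ≈ 70/1.6 = 43.75 years.
213 years / 43.75 ≈ 4.87 doublings → factor 2^4.87 ≈ 29.2.

around 29.2 times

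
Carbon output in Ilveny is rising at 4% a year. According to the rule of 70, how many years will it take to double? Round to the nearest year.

At 4%, doubling takes about 70/4 = 17.50 years.

approximately 18 years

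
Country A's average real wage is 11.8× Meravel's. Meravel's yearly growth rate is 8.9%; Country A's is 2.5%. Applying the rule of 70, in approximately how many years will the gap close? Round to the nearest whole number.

≈ 39 years

Meravel gains on Country A at 8.9% − 2.5% = 6.4 points a year.
At that relative rate the gap halves every 70/6.4 ≈ 10.94 years.
An 11.8× gap takes log₂(11.8) ≈ 3.56 halvings to close: 3.56 × 10.94 ≈ 39 years.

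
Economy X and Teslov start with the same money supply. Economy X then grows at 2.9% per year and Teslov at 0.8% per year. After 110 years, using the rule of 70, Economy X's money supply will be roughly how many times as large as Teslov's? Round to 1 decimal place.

≈ 9.8 times

Economy X pulls ahead at 2.1 pp per year, so the ratio doubles every 70/2.1 ≈ 33.33 years.
In 110 years that's 3.30 doublings: 2^3.30 ≈ 9.8.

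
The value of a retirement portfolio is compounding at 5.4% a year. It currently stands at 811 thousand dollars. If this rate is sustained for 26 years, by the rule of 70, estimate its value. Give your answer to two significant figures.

around 3300 thousand dollars

It doubles every 70/5.4 ≈ 12.96 years, so 26 years is 2.01 doublings.
2^2.01 ≈ 4.03; 811 × 4.03 ≈ 3300 thousand dollars.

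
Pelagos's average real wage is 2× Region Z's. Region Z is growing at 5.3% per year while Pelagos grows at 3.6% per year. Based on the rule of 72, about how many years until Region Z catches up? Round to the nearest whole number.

Region Z gains on Pelagos at 5.3% − 3.6% = 1.7 points a year.
At that relative rate the gap halves every 72/1.7 ≈ 42.35 years.
A 2× gap closes after 1 halving: 1 × 42.35 ≈ 42 years.

≈ 42 years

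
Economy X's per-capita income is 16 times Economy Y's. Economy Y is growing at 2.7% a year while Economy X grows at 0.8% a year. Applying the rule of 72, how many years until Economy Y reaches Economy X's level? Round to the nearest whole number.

around 152 years

Economy Y gains on Economy X at 2.7% − 0.8% = 1.9 points a year.
At that relative rate the gap halves every 72/1.9 ≈ 37.89 years.
A 16 times gap closes after 4 halvings: 4 × 37.89 ≈ 152 years.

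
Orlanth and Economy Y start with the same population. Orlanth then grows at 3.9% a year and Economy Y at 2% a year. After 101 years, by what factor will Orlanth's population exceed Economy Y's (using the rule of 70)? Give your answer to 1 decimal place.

Rate gap = 3.9% − 2% = 1.9 points.
The ratio doubles every 70/1.9 ≈ 36.84 years.
101/36.84 ≈ 2.74 doublings → ratio ≈ 2^2.74 ≈ 6.7.

≈ 6.7 times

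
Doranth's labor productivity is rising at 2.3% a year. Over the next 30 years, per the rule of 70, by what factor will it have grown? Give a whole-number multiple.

70/2.3 ≈ 30.43 years per doubling.
30 years fits 1 doubling: 2^1 = 2.

about 2 times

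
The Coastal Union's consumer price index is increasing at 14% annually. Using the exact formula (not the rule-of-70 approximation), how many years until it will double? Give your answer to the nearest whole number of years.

5 years

t = ln(2) / ln(1 + 0.14) = 0.6931 / 0.131028 ≈ 5.29.
≈ 5 years.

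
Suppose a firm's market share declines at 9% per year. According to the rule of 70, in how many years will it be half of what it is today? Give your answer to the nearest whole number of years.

Falling at 9%, it halves about every 70/9 = 7.78 years.

approximately 8 years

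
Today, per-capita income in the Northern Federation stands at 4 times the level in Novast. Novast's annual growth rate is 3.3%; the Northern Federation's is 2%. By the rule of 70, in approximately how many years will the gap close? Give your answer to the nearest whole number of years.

roughly 108 years

The growth-rate gap is 3.3% − 2% = 1.3 percentage points.
So the ratio between them halves every 70/1.3 ≈ 53.85 years.
A 4 times gap closes after 2 halvings: 2 × 53.85 ≈ 108 years.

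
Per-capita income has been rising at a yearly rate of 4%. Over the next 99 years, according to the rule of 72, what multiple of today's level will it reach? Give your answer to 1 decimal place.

Doubling time ≈ 72/4 = 18.00 years.
99 years / 18.00 ≈ 5.50 doublings → factor 2^5.50 ≈ 45.3.

45.3 times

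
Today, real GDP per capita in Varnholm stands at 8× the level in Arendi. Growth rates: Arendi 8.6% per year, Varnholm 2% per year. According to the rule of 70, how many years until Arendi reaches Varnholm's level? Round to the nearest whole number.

approximately 32 years

Arendi gains on Varnholm at 8.6% − 2% = 6.6 points a year.
At that relative rate the gap halves every 70/6.6 ≈ 10.61 years.
An 8× gap closes after 3 halvings: 3 × 10.61 ≈ 32 years.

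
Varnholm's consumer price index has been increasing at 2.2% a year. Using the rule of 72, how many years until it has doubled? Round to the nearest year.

Doubling time ≈ 72 / 2.2 = 32.73 years.

33 years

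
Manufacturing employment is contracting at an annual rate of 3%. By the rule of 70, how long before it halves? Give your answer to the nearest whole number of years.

about 23 years

The rule works in reverse for decay: 70/3 ≈ 23.33 years to halve.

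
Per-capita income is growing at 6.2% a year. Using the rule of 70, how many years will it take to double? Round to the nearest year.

about 11 years

Doubling time ≈ 70 / 6.2 = 11.29 years.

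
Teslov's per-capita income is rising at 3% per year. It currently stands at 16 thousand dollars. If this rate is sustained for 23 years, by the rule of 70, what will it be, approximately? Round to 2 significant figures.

≈ 32 thousand dollars

It doubles every 70/3 ≈ 23.33 years, so 23 years is 0.99 doublings.
2^0.99 ≈ 1.99; 16 × 1.99 ≈ 32 thousand dollars.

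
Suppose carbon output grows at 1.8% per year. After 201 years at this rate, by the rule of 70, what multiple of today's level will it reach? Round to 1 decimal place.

Doubles every ≈ 38.89 years (70/1.8).
201 years is 5.17 doublings; 2^5.17 ≈ 36.0×.

around 36.0 times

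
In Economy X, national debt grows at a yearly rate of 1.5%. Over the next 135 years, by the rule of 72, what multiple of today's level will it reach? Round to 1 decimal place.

Doubling time ≈ 72/1.5 = 48.00 years.
135 years / 48.00 ≈ 2.81 doublings → factor 2^2.81 ≈ 7.0.

7.0 times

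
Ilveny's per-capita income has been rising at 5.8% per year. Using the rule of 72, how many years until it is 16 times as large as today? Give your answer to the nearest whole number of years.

Doubling time ≈ 72/5.8 = 12.41 years.
16 = 2^4, so 4 doublings → 50 years.

around 50 years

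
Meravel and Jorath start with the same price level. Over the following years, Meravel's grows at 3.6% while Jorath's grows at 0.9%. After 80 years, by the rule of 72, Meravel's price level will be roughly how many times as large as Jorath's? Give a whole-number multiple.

Meravel pulls ahead at 2.7 pp per year, so the ratio doubles every 72/2.7 ≈ 26.67 years.
In 80 years that's 3.00 doublings: 2^3.00 ≈ 8.

≈ 8 times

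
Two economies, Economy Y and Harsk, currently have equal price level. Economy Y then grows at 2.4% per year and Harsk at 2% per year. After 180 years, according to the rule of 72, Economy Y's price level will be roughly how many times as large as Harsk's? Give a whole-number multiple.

Only the 0.4-point difference matters.
72/0.4 ≈ 180.00 years per doubling of the ratio; 180 years gives 1.00 doublings, so ≈ 2×.

≈ 2 times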